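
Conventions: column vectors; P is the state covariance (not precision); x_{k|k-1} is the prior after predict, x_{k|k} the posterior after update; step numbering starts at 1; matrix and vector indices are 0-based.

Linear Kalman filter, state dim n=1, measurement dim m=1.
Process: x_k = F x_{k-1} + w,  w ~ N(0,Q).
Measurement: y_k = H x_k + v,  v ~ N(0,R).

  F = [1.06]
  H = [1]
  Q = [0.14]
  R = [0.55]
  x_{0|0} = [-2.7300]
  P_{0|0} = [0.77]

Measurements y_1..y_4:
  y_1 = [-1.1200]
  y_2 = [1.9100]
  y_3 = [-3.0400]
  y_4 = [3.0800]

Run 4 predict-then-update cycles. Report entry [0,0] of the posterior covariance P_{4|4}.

P_post[0,0] = 0.2371

step 1: x^-=[-2.8938]  P^-=[1.0052]  S=[1.5552]  K=[0.6463]  nu=[1.7738]  x^+=[-1.7473]  P^+=[0.3555]
step 2: x^-=[-1.8522]  P^-=[0.5394]  S=[1.0894]  K=[0.4951]  nu=[3.7622]  x^+=[0.0107]  P^+=[0.2723]
step 3: x^-=[0.0113]  P^-=[0.4460]  S=[0.9960]  K=[0.4478]  nu=[-3.0513]  x^+=[-1.3550]  P^+=[0.2463]
step 4: x^-=[-1.4363]  P^-=[0.4167]  S=[0.9667]  K=[0.4311]  nu=[4.5163]  x^+=[0.5105]  P^+=[0.2371]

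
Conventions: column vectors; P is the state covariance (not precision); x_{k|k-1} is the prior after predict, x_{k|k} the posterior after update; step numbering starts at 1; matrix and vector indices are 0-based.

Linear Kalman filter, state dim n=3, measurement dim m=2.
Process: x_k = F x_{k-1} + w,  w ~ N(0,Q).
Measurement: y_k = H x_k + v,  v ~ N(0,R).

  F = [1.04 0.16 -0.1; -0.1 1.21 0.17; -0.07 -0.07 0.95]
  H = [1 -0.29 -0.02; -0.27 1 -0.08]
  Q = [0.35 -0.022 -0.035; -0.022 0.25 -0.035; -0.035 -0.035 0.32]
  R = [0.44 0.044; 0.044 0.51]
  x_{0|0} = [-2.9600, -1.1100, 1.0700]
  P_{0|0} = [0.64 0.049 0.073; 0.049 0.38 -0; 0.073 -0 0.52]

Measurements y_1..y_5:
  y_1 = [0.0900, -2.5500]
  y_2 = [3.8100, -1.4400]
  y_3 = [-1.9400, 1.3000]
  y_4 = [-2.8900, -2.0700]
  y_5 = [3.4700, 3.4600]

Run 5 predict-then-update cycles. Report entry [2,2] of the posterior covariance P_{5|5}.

P_post[2,2] = 1.3436

step 1: x^-=[-3.3630, -0.8652, 1.3014]  P^-=[1.0583 0.0507 -0.0667; 0.0507 0.8134 0.0097; -0.0667 0.0097 0.7851]  S=[1.5404 -0.4167; -0.4167 1.3738]  K=[0.6897 0.0420; 0.0403 0.5938; -0.0678 -0.0461]  nu=[3.2281, -2.4887]  x^+=[-1.2411, -2.2130, 1.1973]  P^+=[0.3472 0.1450 -0.0065; 0.1450 0.3465 0.0340; -0.0065 0.0340 0.7777]
step 2: x^-=[-1.7645, -2.3501, 1.3792]  P^-=[0.7907 0.1715 -0.1513; 0.1715 0.7623 0.0917; -0.1513 0.0917 1.0230]  S=[1.2029 -0.1924; -0.1924 1.2227]  K=[0.6305 0.0748; 0.0513 0.5877; -0.1623 0.0159]  nu=[4.9206, 0.5440]  x^+=[1.3785, -1.7781, 0.5892]  P^+=[0.3239 0.1509 -0.0300; 0.1509 0.3485 0.0721; -0.0300 0.0721 0.9900]
step 3: x^-=[1.0903, -2.1891, 0.5877]  P^-=[0.7733 0.1701 -0.1876; 0.1701 0.7862 0.1711; -0.1876 0.1711 1.2127]  S=[1.1907 -0.1929; -0.1929 1.2330]  K=[0.6238 0.0784; 0.0451 0.5963; -0.2085 0.0686]  nu=[-3.6534, 3.8305]  x^+=[-0.8886, -0.0696, 1.6121]  P^+=[0.3212 0.1514 -0.0343; 0.1514 0.3557 0.1085; -0.0343 0.1085 1.1496]
step 4: x^-=[-1.0965, 0.2787, 1.5986]  P^-=[0.7720 0.1654 -0.2011; 0.1654 0.8164 0.2381; -0.2011 0.2381 1.3524]  S=[1.1961 -0.2049; -0.2049 1.2552]  K=[0.6224 0.0801; 0.0402 0.6062; -0.2298 0.1093]  nu=[-1.6807, -2.5169]  x^+=[-2.3444, -1.3146, 1.7097]  P^+=[0.3210 0.1525 -0.0309; 0.1525 0.3632 0.1384; -0.0309 0.1384 1.2640]
step 5: x^-=[-2.8194, -1.0656, 1.8804]  P^-=[0.7719 0.1641 -0.2040; 0.1641 0.8425 0.2895; -0.2040 0.2895 1.4513]  S=[1.1996 -0.2133; -0.2133 1.2743]  K=[0.6217 0.0821; 0.0376 0.6145; -0.2395 0.1392]  nu=[6.0180, 3.9148]  x^+=[1.2437, 1.5661, 0.9840]  P^+=[0.3213 0.1539 -0.0257; 0.1539 0.3695 0.1610; -0.0257 0.1610 1.3436]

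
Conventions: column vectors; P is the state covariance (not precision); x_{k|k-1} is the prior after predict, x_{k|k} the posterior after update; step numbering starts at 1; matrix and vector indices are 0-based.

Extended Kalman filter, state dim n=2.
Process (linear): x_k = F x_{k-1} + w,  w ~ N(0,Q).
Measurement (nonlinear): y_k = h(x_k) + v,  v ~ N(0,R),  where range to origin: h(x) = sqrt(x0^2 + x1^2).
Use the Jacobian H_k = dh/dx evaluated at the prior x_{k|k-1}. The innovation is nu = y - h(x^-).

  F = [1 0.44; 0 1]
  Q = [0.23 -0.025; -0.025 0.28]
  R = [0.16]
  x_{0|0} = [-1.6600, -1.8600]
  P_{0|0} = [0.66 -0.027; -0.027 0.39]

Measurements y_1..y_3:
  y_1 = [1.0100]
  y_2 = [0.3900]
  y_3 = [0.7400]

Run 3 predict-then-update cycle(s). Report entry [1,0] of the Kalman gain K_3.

step 1: x^-=[-2.4784, -1.8600]  P^-=[0.9417 0.1196; 0.1196 0.6700]  H_jac=[-0.7998 -0.6002]  S=[1.1187]  K=[-0.7375; -0.4450]  nu=[-2.0887]  x^+=[-0.9380, -0.9305]  P^+=[0.3333 -0.2475; -0.2475 0.4485]
step 2: x^-=[-1.3474, -0.9305]  P^-=[0.4323 -0.0752; -0.0752 0.7285]  H_jac=[-0.8229 -0.5682]  S=[0.6176]  K=[-0.5068; -0.5700]  nu=[-1.2475]  x^+=[-0.7152, -0.2194]  P^+=[0.2737 -0.2536; -0.2536 0.5278]
step 3: x^-=[-0.8117, -0.2194]  P^-=[0.3827 -0.0464; -0.0464 0.8078]  H_jac=[-0.9654 -0.2609]  S=[0.5482]  K=[-0.6518; -0.3027]  nu=[-0.1009]  x^+=[-0.7460, -0.1888]  P^+=[0.1498 -0.1546; -0.1546 0.7575]

K[1,0] = -0.3027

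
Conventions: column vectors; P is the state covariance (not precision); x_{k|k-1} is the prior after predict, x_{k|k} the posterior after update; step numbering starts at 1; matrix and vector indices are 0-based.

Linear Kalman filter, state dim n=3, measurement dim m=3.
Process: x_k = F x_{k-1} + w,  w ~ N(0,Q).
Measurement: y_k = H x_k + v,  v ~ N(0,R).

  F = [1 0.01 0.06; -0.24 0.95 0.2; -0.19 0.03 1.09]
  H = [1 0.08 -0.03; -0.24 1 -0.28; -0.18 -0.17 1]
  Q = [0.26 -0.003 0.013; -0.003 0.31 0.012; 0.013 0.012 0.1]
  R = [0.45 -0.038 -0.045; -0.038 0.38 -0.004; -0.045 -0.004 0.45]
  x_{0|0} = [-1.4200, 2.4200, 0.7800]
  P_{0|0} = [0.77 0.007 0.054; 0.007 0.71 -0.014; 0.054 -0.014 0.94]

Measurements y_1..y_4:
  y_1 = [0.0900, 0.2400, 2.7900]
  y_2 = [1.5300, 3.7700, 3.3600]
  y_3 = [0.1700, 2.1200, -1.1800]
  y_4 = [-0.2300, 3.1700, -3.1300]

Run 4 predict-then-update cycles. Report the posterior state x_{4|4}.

x_post = [0.1385, 2.9459, -0.0418]

step 1: x^-=[-1.3490, 2.7958, 1.1926]  P^-=[1.0401 -0.1539 -0.0133; -0.1539 1.0190 0.2402; -0.0133 0.2402 1.2219]  S=[1.4727 -0.3558 -0.2473; -0.3558 1.4923 -0.1988; -0.2473 -0.1988 1.6488]  K=[0.6681 -0.1112 -0.0190; 0.1478 0.7199 0.1664; 0.1186 0.0611 0.7430]  nu=[1.2511, -2.5456, 1.8299]  x^+=[-0.2648, 1.4525, 2.5449]  P^+=[0.3054 0.0110 0.0187; 0.0110 0.3032 0.1189; 0.0187 0.1189 0.3523]
step 2: x^-=[-0.0976, 1.9524, 2.8679]  P^-=[0.5693 -0.0483 0.0001; -0.0483 0.6537 0.2275; 0.0001 0.2275 0.5298]  S=[1.0151 -0.1772 -0.1439; -0.1772 1.0038 0.0062; -0.1439 0.0062 0.9368]  K=[0.5390 -0.0890 -0.0171; 0.1267 0.6208 0.1489; 0.0948 0.0923 0.5382]  nu=[1.5574, 2.5972, 0.8065]  x^+=[0.4970, 3.8820, 3.6891]  P^+=[0.2464 0.0089 0.0143; 0.0089 0.2620 0.1050; 0.0143 0.1050 0.2580]
step 3: x^-=[0.7571, 4.3064, 4.0432]  P^-=[0.5094 -0.0393 0.0001; -0.0393 0.6054 0.1903; 0.0001 0.1903 0.4165]  S=[0.9565 -0.1569 -0.1339; -0.1569 0.9597 0.0033; -0.1339 0.0033 0.8333]  K=[0.5128 -0.0845 -0.0192; 0.1210 0.6045 0.1304; 0.0839 0.0889 0.4741]  nu=[-0.8104, -0.8726, -4.3548]  x^+=[0.4989, 3.1130, 1.8333]  P^+=[0.2345 0.0082 0.0122; 0.0082 0.2532 0.0953; 0.0122 0.0953 0.2276]
step 4: x^-=[0.6400, 3.2043, 1.9969]  P^-=[0.4971 -0.0385 -0.0020; -0.0385 0.5925 0.1736; -0.0020 0.1736 0.3802]  S=[0.9444 -0.1530 -0.1340; -0.1530 0.9519 -0.0021; -0.1340 -0.0021 0.8027]  K=[0.5066 -0.0838 -0.0214; 0.1183 0.6003 0.1208; 0.0782 0.0846 0.4506]  nu=[-1.0665, 0.6784, -4.4669]  x^+=[0.1385, 2.9459, -0.0418]  P^+=[0.2318 0.0077 0.0110; 0.0077 0.2504 0.0906; 0.0110 0.0906 0.2163]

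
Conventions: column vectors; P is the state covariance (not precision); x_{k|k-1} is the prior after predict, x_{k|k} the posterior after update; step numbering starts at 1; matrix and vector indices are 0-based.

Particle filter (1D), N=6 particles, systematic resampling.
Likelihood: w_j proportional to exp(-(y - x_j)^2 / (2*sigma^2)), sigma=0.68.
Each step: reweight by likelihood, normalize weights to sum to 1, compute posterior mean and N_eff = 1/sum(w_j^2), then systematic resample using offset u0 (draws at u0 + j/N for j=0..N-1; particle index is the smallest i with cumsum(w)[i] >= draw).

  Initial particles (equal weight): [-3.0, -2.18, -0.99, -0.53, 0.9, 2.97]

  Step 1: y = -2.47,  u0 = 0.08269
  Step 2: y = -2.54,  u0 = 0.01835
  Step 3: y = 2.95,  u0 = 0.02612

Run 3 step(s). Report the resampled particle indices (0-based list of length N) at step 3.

resampled_idx = [3, 3, 4, 4, 5, 5]

step 1: w=[0.4189, 0.5183, 0.0531, 0.0097, 0.0000, 0.0000]  mean=-2.4443  Neff=2.2372  idx=[0, 0, 0, 1, 1, 1]
step 2: w=[0.1593, 0.1593, 0.1593, 0.1741, 0.1741, 0.1741]  mean=-2.5718  Neff=5.9882  idx=[0, 1, 2, 3, 4, 5]
step 3: w=[0.0000, 0.0000, 0.0000, 0.3333, 0.3333, 0.3333]  mean=-2.1800  Neff=3.0003  idx=[3, 3, 4, 4, 5, 5]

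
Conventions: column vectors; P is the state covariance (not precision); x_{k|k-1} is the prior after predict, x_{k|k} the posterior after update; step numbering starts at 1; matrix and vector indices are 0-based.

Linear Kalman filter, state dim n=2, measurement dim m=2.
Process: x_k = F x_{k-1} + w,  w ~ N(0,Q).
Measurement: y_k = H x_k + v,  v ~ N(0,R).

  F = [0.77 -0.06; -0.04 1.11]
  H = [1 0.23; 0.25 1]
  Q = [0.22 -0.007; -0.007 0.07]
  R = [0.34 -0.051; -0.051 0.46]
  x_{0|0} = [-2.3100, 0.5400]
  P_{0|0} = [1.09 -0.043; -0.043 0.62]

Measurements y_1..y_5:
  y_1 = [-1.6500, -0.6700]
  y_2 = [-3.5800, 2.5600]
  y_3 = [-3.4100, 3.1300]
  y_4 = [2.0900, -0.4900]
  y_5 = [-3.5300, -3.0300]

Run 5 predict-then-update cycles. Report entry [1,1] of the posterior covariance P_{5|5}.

step 1: x^-=[-1.8111, 0.6918]  P^-=[0.8725 -0.1187; -0.1187 0.8395]  S=[1.2023 0.2346; 0.2346 1.2946]  K=[0.7132 -0.0525; -0.0624 0.6368]  nu=[0.0020, -0.9090]  x^+=[-1.7620, 0.1128]  P^+=[0.2749 -0.1292; -0.1292 0.3284]
step 2: x^-=[-1.3635, 0.1957]  P^-=[0.3961 -0.1481; -0.1481 0.4866]  S=[0.6937 0.0033; 0.0033 0.8973]  K=[0.5222 -0.0566; -0.0546 0.5012]  nu=[-2.2615, 2.7052]  x^+=[-2.6976, 1.6750]  P^+=[0.2043 -0.1038; -0.1038 0.2593]
step 3: x^-=[-2.1776, 1.9671]  P^-=[0.3516 -0.1195; -0.1195 0.3990]  S=[0.6578 0.0023; 0.0023 0.8212]  K=[0.4929 -0.0398; -0.0437 0.4496]  nu=[-1.6848, 1.7073]  x^+=[-3.0762, 2.8084]  P^+=[0.1906 -0.0911; -0.0911 0.2318]
step 4: x^-=[-2.5372, 3.2404]  P^-=[0.3423 -0.1064; -0.1064 0.3640]  S=[0.6526 0.0058; 0.0058 0.7922]  K=[0.4872 -0.0299; -0.0385 0.4262]  nu=[3.8819, -3.0961]  x^+=[-0.5533, 1.7713]  P^+=[0.1868 -0.0853; -0.0853 0.2193]
step 5: x^-=[-0.5323, 1.9882]  P^-=[0.3394 -0.1005; -0.1005 0.3481]  S=[0.6516 0.0077; 0.0077 0.7791]  K=[0.4857 -0.0248; -0.0362 0.4149]  nu=[-3.4550, -4.8852]  x^+=[-2.0892, 0.0862]  P^+=[0.1854 -0.0825; -0.0825 0.2134]

P_post[1,1] = 0.2134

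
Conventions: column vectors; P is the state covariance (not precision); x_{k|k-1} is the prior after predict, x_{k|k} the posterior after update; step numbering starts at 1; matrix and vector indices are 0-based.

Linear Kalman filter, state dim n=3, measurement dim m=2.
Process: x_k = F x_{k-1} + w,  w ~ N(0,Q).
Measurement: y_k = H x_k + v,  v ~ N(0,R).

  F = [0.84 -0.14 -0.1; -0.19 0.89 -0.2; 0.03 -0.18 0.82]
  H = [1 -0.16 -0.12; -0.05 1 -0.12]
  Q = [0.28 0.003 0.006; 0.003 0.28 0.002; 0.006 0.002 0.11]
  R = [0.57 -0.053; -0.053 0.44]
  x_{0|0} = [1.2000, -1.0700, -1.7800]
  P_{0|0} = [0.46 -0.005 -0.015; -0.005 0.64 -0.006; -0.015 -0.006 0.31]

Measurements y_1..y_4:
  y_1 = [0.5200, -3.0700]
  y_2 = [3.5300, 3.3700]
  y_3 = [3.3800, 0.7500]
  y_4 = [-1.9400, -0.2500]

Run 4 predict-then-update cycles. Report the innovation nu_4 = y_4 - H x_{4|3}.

step 1: x^-=[1.3358, -0.8243, -1.2310]  P^-=[0.6237 -0.1452 -0.0006; -0.1452 0.8186 -0.1565; -0.0006 -0.1565 0.3407]  S=[1.2602 -0.3408; -0.3408 1.3172]  K=[0.5131 -0.0011; -0.0332 0.6327; -0.0576 -0.1647]  nu=[-1.0954, -2.3266]  x^+=[0.7763, -2.2600, -0.7847]  P^+=[0.2915 -0.0122 0.0076; -0.0122 0.2757 -0.0322; 0.0076 -0.0322 0.3072]
step 2: x^-=[1.0469, -2.0020, -0.2133]  P^-=[0.4949 -0.0803 0.0053; -0.0803 0.5373 -0.1208; 0.0053 -0.1208 0.3358]  S=[1.1032 -0.2283; -0.2283 1.0205]  K=[0.4595 -0.0008; -0.0261 0.5388; -0.0492 -0.1691]  nu=[2.1372, 5.3987]  x^+=[2.0244, 0.8513, -1.2316]  P^+=[0.2618 -0.0101 0.0124; -0.0101 0.2339 -0.0343; 0.0124 -0.0343 0.3077]
step 3: x^-=[1.7045, 0.6193, -1.1024]  P^-=[0.4717 -0.0694 0.0066; -0.0694 0.5036 -0.1163; 0.0066 -0.1163 0.3356]  S=[1.0756 -0.2113; -0.2113 0.9845]  K=[0.4483 0.0010; -0.0235 0.5242; -0.0473 -0.1695]  nu=[1.6423, 0.0836]  x^+=[2.4409, 0.6246, -1.1942]  P^+=[0.2557 -0.0089 0.0135; -0.0089 0.2273 -0.0344; 0.0135 -0.0344 0.3083]
step 4: x^-=[2.0823, 0.3310, -1.0184]  P^-=[0.4668 -0.0668 0.0069; -0.0668 0.4979 -0.1155; 0.0069 -0.1155 0.3358]  S=[1.0697 -0.2076; -0.2076 0.9784]  K=[0.4460 0.0017; -0.0227 0.5217; -0.0469 -0.1695]  nu=[-4.0916, -0.5991]  x^+=[0.2567, 0.1113, -0.7251]  P^+=[0.2544 -0.0085 0.0138; -0.0085 0.2262 -0.0344; 0.0138 -0.0344 0.3086]

innov = [-4.0916, -0.5991]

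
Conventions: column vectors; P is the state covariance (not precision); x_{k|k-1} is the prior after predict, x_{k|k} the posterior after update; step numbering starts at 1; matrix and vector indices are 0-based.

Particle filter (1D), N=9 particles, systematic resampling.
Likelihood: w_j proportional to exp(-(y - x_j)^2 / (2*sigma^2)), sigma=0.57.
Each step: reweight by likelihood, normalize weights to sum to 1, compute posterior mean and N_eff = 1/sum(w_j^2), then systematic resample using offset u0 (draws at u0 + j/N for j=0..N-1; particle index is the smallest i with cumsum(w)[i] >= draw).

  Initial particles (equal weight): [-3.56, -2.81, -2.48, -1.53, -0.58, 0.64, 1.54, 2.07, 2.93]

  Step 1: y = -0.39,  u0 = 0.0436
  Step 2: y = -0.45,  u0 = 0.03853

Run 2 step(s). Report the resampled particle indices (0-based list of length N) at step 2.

resampled_idx = [1, 1, 2, 3, 4, 5, 6, 6, 7]

step 1: w=[0.0000, 0.0001, 0.0009, 0.1056, 0.7382, 0.1525, 0.0025, 0.0001, 0.0000]  mean=-0.4907  Neff=1.7258  idx=[3, 4, 4, 4, 4, 4, 4, 4, 5]
step 2: w=[0.0232, 0.1363, 0.1363, 0.1363, 0.1363, 0.1363, 0.1363, 0.1363, 0.0225]  mean=-0.5747  Neff=7.6256  idx=[1, 1, 2, 3, 4, 5, 6, 6, 7]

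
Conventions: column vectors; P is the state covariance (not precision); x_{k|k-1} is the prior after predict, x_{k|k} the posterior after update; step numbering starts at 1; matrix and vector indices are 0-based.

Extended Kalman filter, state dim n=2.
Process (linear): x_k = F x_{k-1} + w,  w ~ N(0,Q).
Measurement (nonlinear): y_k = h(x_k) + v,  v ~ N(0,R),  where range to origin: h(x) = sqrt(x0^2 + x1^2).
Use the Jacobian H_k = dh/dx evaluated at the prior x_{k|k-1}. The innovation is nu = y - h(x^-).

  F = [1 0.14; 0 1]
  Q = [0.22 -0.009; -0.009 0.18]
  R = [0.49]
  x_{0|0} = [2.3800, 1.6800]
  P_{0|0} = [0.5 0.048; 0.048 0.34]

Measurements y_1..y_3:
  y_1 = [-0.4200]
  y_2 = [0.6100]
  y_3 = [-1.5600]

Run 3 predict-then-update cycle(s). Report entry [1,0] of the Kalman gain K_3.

K[1,0] = 0.2975

step 1: x^-=[2.6152, 1.6800]  P^-=[0.7401 0.0866; 0.0866 0.5200]  H_jac=[0.8414 0.5405]  S=[1.2446]  K=[0.5379; 0.2844]  nu=[-3.5283]  x^+=[0.7172, 0.6767]  P^+=[0.3800 -0.1038; -0.1038 0.4194]
step 2: x^-=[0.8119, 0.6767]  P^-=[0.5791 -0.0541; -0.0541 0.5994]  H_jac=[0.7682 0.6402]  S=[1.0242]  K=[0.4006; 0.3341]  nu=[-0.4469]  x^+=[0.6329, 0.5274]  P^+=[0.4148 -0.1911; -0.1911 0.4850]
step 3: x^-=[0.7067, 0.5274]  P^-=[0.5908 -0.1322; -0.1322 0.6650]  H_jac=[0.8015 0.5980]  S=[0.9806]  K=[0.4022; 0.2975]  nu=[-2.4418]  x^+=[-0.2754, -0.1991]  P^+=[0.4321 -0.2496; -0.2496 0.5782]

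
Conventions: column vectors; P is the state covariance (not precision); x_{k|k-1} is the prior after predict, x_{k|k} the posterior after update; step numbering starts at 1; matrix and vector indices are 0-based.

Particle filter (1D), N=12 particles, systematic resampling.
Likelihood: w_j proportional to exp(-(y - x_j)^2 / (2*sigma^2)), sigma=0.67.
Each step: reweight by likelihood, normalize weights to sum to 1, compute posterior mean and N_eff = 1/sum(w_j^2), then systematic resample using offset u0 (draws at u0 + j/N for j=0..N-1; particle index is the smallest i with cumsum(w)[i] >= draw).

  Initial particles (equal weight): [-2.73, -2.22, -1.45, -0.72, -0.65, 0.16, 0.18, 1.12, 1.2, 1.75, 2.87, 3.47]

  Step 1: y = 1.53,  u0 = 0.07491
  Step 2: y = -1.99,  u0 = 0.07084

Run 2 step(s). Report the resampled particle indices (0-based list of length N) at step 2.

step 1: w=[0.0000, 0.0000, 0.0000, 0.0012, 0.0016, 0.0402, 0.0427, 0.2695, 0.2879, 0.3080, 0.0440, 0.0049]  mean=1.3418  Neff=3.9094  idx=[6, 7, 7, 7, 8, 8, 8, 9, 9, 9, 9, 10]
step 2: w=[0.9815, 0.0039, 0.0039, 0.0039, 0.0022, 0.0022, 0.0022, 0.0000, 0.0000, 0.0000, 0.0000, 0.0000]  mean=0.1980  Neff=1.0380  idx=[0, 0, 0, 0, 0, 0, 0, 0, 0, 0, 0, 2]

resampled_idx = [0, 0, 0, 0, 0, 0, 0, 0, 0, 0, 0, 2]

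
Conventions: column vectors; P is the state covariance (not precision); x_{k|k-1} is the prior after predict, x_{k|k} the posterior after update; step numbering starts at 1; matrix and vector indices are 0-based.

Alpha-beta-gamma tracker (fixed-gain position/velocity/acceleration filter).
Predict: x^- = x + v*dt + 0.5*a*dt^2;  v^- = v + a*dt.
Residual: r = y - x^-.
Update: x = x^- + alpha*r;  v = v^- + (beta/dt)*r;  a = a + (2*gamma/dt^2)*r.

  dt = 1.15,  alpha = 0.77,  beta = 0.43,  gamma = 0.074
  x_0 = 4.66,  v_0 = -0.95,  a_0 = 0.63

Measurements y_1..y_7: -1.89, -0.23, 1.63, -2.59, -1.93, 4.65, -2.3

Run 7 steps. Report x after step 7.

step 1: x_pred=3.9841  r=-5.8741  x^+=-0.5390  v^+=-2.4219  a^+=-0.0274
step 2: x_pred=-3.3422  r=3.1122  x^+=-0.9458  v^+=-1.2897  a^+=0.3209
step 3: x_pred=-2.2167  r=3.8467  x^+=0.7453  v^+=0.5177  a^+=0.7514
step 4: x_pred=1.8375  r=-4.4275  x^+=-1.5717  v^+=-0.2737  a^+=0.2559
step 5: x_pred=-1.7171  r=-0.2129  x^+=-1.8810  v^+=-0.0589  a^+=0.2321
step 6: x_pred=-1.7953  r=6.4453  x^+=3.1676  v^+=2.6180  a^+=0.9534
step 7: x_pred=6.8087  r=-9.1087  x^+=-0.2050  v^+=0.3085  a^+=-0.0659

x_post = -0.2050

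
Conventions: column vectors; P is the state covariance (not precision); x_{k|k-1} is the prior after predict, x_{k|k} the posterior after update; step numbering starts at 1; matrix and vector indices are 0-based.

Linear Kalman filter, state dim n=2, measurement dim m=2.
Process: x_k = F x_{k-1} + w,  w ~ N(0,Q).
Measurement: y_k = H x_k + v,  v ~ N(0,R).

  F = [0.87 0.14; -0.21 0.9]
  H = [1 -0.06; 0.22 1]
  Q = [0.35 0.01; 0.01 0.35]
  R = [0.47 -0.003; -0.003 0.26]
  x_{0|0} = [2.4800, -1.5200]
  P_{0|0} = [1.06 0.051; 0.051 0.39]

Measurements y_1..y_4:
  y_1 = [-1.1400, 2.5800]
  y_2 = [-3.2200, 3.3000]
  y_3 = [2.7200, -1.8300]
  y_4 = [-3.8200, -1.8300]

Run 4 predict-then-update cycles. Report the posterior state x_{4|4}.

step 1: x^-=[1.9448, -1.8888]  P^-=[1.1724 -0.0961; -0.0961 0.6934]  S=[1.6564 0.1185; 0.1185 0.9678]  K=[0.7055 0.0808; -0.1340 0.7110]  nu=[-3.1981, 4.0409]  x^+=[0.0152, 1.4127]  P^+=[0.3281 -0.0533; -0.0533 0.1970]
step 2: x^-=[0.2110, 1.2683]  P^-=[0.5892 -0.0653; -0.0653 0.5442]  S=[1.0690 0.0296; 0.0296 0.8040]  K=[0.5532 0.0597; -0.1099 0.6630]  nu=[-3.3549, 1.9853]  x^+=[-1.5264, 2.9535]  P^+=[0.2573 -0.0427; -0.0427 0.1821]
step 3: x^-=[-0.9145, 2.9787]  P^-=[0.5379 -0.0463; -0.0463 0.5250]  S=[1.0153 0.0382; 0.0382 0.7907]  K=[0.5300 0.0656; -0.1013 0.6560]  nu=[3.8132, -4.6075]  x^+=[0.8046, -0.4300]  P^+=[0.2466 -0.0388; -0.0388 0.1794]
step 4: x^-=[0.6398, -0.5560]  P^-=[0.5307 -0.0417; -0.0417 0.5209]  S=[1.0076 0.0414; 0.0414 0.7882]  K=[0.5264 0.0676; -0.0993 0.6544]  nu=[-4.4931, -1.4148]  x^+=[-1.8212, -1.0358]  P^+=[0.2449 -0.0379; -0.0379 0.1788]

x_post = [-1.8212, -1.0358]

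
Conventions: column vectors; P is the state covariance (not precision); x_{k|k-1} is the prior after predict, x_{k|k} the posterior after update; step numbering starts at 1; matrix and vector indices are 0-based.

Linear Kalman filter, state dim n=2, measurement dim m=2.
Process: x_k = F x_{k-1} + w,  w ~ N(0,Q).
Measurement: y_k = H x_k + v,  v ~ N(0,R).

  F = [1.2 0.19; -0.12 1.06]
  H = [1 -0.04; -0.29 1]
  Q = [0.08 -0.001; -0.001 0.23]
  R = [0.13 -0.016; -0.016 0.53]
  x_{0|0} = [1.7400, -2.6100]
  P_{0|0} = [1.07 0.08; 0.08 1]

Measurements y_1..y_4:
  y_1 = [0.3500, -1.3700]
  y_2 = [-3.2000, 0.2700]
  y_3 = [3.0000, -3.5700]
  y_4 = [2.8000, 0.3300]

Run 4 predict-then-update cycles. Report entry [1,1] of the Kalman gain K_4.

step 1: x^-=[1.5921, -2.9754]  P^-=[1.6934 0.1463; 0.1463 1.3487]  S=[1.8138 -0.4131; -0.4131 1.9362]  K=[0.9352 0.0214; 0.2150 0.7205]  nu=[-1.3611, 2.0671]  x^+=[0.3634, -1.7787]  P^+=[0.1225 0.0319; 0.0319 0.3877]
step 2: x^-=[0.0982, -1.9290]  P^-=[0.2850 0.0993; 0.0993 0.6592]  S=[0.4081 -0.0245; -0.0245 1.1556]  K=[0.6903 0.0291; 0.2118 0.5500]  nu=[-3.3753, 2.2275]  x^+=[-2.1672, -1.4188]  P^+=[0.0905 0.0306; 0.0306 0.2970]
step 3: x^-=[-2.8702, -1.2439]  P^-=[0.2350 0.0840; 0.0840 0.5572]  S=[0.3592 -0.0214; -0.0214 1.0583]  K=[0.6466 0.0281; 0.2022 0.5076]  nu=[5.8204, -3.1585]  x^+=[0.8046, -1.6703]  P^+=[0.0848 0.0291; 0.0291 0.2743]
step 4: x^-=[0.6482, -1.8671]  P^-=[0.2253 0.0784; 0.0784 0.5320]  S=[0.3498 -0.0233; -0.0233 1.0354]  K=[0.6367 0.0270; 0.1964 0.4962]  nu=[2.0771, 2.3851]  x^+=[2.0351, -0.2757]  P^+=[0.0835 0.0283; 0.0283 0.2681]

K[1,1] = 0.4962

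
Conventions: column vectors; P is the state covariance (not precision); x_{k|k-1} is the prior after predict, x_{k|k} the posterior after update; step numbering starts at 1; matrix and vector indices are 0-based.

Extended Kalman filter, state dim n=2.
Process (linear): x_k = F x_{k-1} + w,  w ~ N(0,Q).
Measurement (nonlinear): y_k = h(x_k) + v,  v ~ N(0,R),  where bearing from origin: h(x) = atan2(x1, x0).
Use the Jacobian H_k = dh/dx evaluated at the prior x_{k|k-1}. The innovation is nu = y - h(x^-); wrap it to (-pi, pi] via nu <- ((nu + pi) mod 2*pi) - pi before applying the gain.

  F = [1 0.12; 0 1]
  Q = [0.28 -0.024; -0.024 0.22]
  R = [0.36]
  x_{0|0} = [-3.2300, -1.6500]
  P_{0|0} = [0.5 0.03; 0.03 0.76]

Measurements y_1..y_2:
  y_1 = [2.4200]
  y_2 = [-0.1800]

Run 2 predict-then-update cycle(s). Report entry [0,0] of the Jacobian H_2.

step 1: x^-=[-3.4280, -1.6500]  P^-=[0.7981 0.0972; 0.0972 0.9800]  H_jac=[0.1140 -0.2368]  S=[0.4201]  K=[0.1618; -0.5261]  nu=[-1.1702]  x^+=[-3.6173, -1.0343]  P^+=[0.7871 0.1330; 0.1330 0.8637]
step 2: x^-=[-3.7414, -1.0343]  P^-=[1.1115 0.2126; 0.2126 1.0837]  H_jac=[0.0686 -0.2483]  S=[0.4248]  K=[0.0553; -0.5991]  nu=[2.6919]  x^+=[-3.5925, -2.6470]  P^+=[1.1102 0.2267; 0.2267 0.9313]

H_jac[0,0] = 0.0686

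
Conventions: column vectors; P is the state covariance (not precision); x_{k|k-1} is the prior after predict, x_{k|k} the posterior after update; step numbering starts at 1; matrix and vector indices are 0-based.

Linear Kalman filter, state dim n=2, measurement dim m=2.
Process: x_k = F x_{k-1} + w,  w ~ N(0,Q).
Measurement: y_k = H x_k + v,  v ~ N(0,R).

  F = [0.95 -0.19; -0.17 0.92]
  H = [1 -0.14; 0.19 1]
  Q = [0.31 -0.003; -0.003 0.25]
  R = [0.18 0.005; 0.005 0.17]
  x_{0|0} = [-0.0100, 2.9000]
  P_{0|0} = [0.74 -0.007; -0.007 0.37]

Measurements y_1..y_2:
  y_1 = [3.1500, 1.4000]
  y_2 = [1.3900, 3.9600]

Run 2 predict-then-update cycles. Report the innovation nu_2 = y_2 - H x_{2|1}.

innov = [-0.9224, 2.9749]

step 1: x^-=[-0.5605, 2.6697]  P^-=[0.9937 -0.1935; -0.1935 0.5867]  S=[1.2394 -0.0767; -0.0767 0.7191]  K=[0.8287 0.0818; -0.1762 0.7460]  nu=[4.0843, -1.1632]  x^+=[2.7289, 1.0821]  P^+=[0.1482 -0.0101; -0.0101 0.1279]
step 2: x^-=[2.3869, 0.5316]  P^-=[0.4520 -0.0584; -0.0584 0.3657]  S=[0.6555 -0.0172; -0.0172 0.5298]  K=[0.7039 0.0747; -0.1498 0.6644]  nu=[-0.9224, 2.9749]  x^+=[1.9596, 2.6463]  P^+=[0.1260 -0.0077; -0.0077 0.1137]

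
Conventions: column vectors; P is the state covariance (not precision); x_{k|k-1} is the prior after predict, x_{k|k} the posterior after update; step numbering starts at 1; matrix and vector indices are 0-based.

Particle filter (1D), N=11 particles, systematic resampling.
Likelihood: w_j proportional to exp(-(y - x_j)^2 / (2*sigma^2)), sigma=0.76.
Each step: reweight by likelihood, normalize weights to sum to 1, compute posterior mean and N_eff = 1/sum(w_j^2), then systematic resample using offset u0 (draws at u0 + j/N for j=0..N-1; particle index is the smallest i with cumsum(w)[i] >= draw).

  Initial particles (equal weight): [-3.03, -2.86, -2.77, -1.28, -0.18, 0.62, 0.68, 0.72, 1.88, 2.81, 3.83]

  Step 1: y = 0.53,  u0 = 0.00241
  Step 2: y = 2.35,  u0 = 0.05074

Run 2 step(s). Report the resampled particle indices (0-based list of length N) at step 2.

resampled_idx = [2, 3, 4, 5, 6, 6, 7, 8, 9, 9, 10]

step 1: w=[0.0000, 0.0000, 0.0000, 0.0152, 0.1672, 0.2569, 0.2537, 0.2507, 0.0534, 0.0029, 0.0000]  mean=0.5712  Neff=4.4593  idx=[3, 4, 5, 5, 5, 6, 6, 6, 7, 7, 7]
step 2: w=[0.0000, 0.0049, 0.0939, 0.0939, 0.0939, 0.1121, 0.1121, 0.1121, 0.1257, 0.1257, 0.1257]  mean=0.6739  Neff=8.9637  idx=[2, 3, 4, 5, 6, 6, 7, 8, 9, 9, 10]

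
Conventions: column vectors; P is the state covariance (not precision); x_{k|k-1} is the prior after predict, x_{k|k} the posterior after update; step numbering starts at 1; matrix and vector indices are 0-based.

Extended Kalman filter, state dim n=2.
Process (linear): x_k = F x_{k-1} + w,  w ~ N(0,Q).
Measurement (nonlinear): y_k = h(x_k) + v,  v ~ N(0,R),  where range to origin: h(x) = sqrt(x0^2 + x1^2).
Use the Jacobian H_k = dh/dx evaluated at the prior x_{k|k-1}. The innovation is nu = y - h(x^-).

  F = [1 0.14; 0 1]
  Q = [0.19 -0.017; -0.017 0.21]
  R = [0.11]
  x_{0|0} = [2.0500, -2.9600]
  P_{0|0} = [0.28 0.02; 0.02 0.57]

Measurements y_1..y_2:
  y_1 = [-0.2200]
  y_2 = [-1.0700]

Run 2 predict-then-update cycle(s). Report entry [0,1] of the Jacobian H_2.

step 1: x^-=[1.6356, -2.9600]  P^-=[0.4868 0.0828; 0.0828 0.7800]  H_jac=[0.4836 -0.8753]  S=[0.7513]  K=[0.2169; -0.8554]  nu=[-3.6018]  x^+=[0.8544, 0.1210]  P^+=[0.4514 0.2222; 0.2222 0.2303]
step 2: x^-=[0.8713, 0.1210]  P^-=[0.7082 0.2374; 0.2374 0.4403]  H_jac=[0.9905 0.1375]  S=[0.8778]  K=[0.8363; 0.3369]  nu=[-1.9497]  x^+=[-0.7592, -0.5359]  P^+=[0.0942 -0.0099; -0.0099 0.3407]

H_jac[0,1] = 0.1375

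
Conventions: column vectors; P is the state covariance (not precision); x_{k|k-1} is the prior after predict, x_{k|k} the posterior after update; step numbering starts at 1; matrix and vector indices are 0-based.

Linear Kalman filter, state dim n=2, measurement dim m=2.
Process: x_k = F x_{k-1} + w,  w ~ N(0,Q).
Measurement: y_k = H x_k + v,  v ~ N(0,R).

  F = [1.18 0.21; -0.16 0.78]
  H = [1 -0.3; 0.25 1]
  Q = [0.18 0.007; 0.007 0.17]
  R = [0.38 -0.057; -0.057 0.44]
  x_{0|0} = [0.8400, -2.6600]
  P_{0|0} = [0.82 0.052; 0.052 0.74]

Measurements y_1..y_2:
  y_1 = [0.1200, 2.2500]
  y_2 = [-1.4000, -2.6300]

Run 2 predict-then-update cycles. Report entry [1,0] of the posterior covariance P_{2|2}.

P_post[1,0] = -0.0051

step 1: x^-=[0.4326, -2.2092]  P^-=[1.3802 0.0195; 0.0195 0.6282]  S=[1.8050 0.1176; 0.1176 1.1642]  K=[0.7459 0.2378; -0.1299 0.5569]  nu=[-0.9754, 4.3510]  x^+=[0.7396, 0.3407]  P^+=[0.2684 -0.0050; -0.0050 0.2537]
step 2: x^-=[0.9443, 0.1474]  P^-=[0.5624 -0.0065; -0.0065 0.3325]  S=[0.9763 -0.0222; -0.0222 0.8043]  K=[0.5823 0.1827; -0.0996 0.4086]  nu=[-2.3001, -3.0134]  x^+=[-0.9456, -0.8547]  P^+=[0.2093 -0.0051; -0.0051 0.1867]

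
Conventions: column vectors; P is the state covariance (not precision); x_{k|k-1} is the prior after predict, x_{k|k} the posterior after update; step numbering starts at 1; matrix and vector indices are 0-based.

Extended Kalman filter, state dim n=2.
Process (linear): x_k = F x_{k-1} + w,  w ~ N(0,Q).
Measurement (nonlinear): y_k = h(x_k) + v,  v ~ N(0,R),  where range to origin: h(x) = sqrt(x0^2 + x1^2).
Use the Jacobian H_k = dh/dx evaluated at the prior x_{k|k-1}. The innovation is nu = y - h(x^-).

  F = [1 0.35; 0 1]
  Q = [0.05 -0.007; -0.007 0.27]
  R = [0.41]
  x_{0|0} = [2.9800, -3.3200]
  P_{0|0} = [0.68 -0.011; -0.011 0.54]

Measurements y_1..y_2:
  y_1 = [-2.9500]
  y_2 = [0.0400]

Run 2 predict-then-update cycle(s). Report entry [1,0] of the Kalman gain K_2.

step 1: x^-=[1.8180, -3.3200]  P^-=[0.7885 0.1710; 0.1710 0.8100]  H_jac=[0.4803 -0.8771]  S=[1.0710]  K=[0.2136; -0.5867]  nu=[-6.7352]  x^+=[0.3797, 0.6315]  P^+=[0.7396 0.3052; 0.3052 0.4414]
step 2: x^-=[0.6007, 0.6315]  P^-=[1.0573 0.4527; 0.4527 0.7114]  H_jac=[0.6892 0.7245]  S=[1.7378]  K=[0.6081; 0.4761]  nu=[-0.8316]  x^+=[0.0951, 0.2356]  P^+=[0.4148 -0.0505; -0.0505 0.3174]

K[1,0] = 0.4761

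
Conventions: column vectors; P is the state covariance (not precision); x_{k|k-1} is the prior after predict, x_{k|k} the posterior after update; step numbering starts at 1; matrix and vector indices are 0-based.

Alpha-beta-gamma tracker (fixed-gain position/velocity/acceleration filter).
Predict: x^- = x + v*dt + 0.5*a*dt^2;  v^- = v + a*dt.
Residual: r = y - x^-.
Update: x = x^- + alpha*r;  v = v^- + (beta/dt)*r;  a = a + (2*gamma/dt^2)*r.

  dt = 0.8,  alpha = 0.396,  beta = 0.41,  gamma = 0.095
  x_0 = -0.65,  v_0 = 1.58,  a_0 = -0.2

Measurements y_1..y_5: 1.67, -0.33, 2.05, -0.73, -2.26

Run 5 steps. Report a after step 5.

step 1: x_pred=0.5500  r=1.1200  x^+=0.9935  v^+=1.9940  a^+=0.1325
step 2: x_pred=2.6311  r=-2.9611  x^+=1.4585  v^+=0.5824  a^+=-0.7466
step 3: x_pred=1.6856  r=0.3644  x^+=1.8299  v^+=0.1719  a^+=-0.6384
step 4: x_pred=1.7631  r=-2.4931  x^+=0.7759  v^+=-1.6165  a^+=-1.3785
step 5: x_pred=-0.9585  r=-1.3015  x^+=-1.4739  v^+=-3.3864  a^+=-1.7649

a_post = -1.7649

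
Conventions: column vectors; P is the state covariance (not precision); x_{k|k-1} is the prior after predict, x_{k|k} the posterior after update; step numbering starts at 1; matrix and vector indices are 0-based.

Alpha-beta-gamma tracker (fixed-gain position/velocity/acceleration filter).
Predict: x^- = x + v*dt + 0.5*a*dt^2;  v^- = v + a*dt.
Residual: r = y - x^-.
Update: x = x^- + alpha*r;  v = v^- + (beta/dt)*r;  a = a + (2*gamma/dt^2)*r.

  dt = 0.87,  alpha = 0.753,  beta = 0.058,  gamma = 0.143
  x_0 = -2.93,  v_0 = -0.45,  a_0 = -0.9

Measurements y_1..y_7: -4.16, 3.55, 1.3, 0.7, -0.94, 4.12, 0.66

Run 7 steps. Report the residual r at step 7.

resid = -6.7066

step 1: x_pred=-3.6621  r=-0.4979  x^+=-4.0370  v^+=-1.2662  a^+=-1.0881
step 2: x_pred=-5.5504  r=9.1004  x^+=1.3022  v^+=-1.6062  a^+=2.3505
step 3: x_pred=0.7944  r=0.5056  x^+=1.1751  v^+=0.4725  a^+=2.5416
step 4: x_pred=2.5480  r=-1.8480  x^+=1.1565  v^+=2.5605  a^+=1.8433
step 5: x_pred=4.0816  r=-5.0216  x^+=0.3003  v^+=3.8293  a^+=-0.0542
step 6: x_pred=3.6114  r=0.5086  x^+=3.9944  v^+=3.8161  a^+=0.1380
step 7: x_pred=7.3666  r=-6.7066  x^+=2.3165  v^+=3.4891  a^+=-2.3961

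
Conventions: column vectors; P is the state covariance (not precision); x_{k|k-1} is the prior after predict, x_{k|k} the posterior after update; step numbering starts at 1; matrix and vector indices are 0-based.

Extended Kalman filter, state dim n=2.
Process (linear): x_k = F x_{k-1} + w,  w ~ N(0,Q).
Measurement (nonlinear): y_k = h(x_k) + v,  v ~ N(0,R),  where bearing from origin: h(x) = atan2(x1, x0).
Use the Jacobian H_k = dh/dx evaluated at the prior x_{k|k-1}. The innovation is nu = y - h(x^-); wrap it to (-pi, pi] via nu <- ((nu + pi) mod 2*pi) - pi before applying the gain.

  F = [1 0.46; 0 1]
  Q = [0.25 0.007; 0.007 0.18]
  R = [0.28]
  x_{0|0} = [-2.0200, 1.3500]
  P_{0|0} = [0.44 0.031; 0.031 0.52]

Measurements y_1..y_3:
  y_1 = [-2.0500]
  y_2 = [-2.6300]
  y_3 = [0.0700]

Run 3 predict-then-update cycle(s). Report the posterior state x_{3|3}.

step 1: x^-=[-1.3990, 1.3500]  P^-=[0.8286 0.2772; 0.2772 0.7000]  H_jac=[-0.3572 -0.3701]  S=[0.5549]  K=[-0.7182; -0.6454]  nu=[1.8592]  x^+=[-2.7343, 0.1502]  P^+=[0.5423 0.0200; 0.0200 0.4689]
step 2: x^-=[-2.6652, 0.1502]  P^-=[0.9099 0.2427; 0.2427 0.6489]  H_jac=[-0.0211 -0.3740]  S=[0.3750]  K=[-0.2932; -0.6608]  nu=[0.5679]  x^+=[-2.8317, -0.2251]  P^+=[0.8777 0.1700; 0.1700 0.4851]
step 3: x^-=[-2.9353, -0.2251]  P^-=[1.3868 0.4002; 0.4002 0.6651]  H_jac=[0.0260 -0.3387]  S=[0.3502]  K=[-0.2842; -0.6136]  nu=[3.1351]  x^+=[-3.8262, -2.1488]  P^+=[1.3585 0.3391; 0.3391 0.5333]

x_post = [-3.8262, -2.1488]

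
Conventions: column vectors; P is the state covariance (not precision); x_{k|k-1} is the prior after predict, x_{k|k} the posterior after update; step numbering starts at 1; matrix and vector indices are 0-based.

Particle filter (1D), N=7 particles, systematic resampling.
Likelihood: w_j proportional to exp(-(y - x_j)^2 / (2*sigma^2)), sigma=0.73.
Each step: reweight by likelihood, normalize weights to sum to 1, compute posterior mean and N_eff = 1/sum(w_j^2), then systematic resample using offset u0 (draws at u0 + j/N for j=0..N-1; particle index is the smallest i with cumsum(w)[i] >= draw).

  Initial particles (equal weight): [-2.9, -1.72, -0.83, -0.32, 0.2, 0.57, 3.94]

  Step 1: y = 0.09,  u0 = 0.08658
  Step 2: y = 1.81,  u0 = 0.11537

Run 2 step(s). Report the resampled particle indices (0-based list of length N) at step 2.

resampled_idx = [3, 4, 5, 5, 6, 6, 6]

step 1: w=[0.0001, 0.0147, 0.1436, 0.2714, 0.3142, 0.2560, 0.0000]  mean=-0.0228  Neff=3.8645  idx=[2, 3, 3, 4, 4, 5, 5]
step 2: w=[0.0021, 0.0209, 0.0209, 0.1296, 0.1296, 0.3485, 0.3485]  mean=0.4339  Neff=3.6059  idx=[3, 4, 5, 5, 6, 6, 6]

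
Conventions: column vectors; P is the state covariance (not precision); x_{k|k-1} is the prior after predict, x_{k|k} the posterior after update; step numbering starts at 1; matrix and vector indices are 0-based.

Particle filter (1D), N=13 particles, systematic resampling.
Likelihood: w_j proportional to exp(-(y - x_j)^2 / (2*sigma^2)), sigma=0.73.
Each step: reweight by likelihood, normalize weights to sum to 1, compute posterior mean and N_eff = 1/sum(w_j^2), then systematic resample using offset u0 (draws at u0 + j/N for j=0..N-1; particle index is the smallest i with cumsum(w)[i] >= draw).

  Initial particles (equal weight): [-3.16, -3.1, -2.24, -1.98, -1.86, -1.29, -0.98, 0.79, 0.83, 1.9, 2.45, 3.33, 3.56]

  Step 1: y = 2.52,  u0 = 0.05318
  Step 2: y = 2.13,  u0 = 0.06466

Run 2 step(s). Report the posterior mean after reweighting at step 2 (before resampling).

post_mean = 2.3068

step 1: w=[0.0000, 0.0000, 0.0000, 0.0000, 0.0000, 0.0000, 0.0000, 0.0221, 0.0252, 0.2559, 0.3654, 0.1983, 0.1330]  mean=2.5539  Neff=3.8886  idx=[9, 9, 9, 9, 10, 10, 10, 10, 10, 11, 11, 12, 12]
step 2: w=[0.1039, 0.1039, 0.1039, 0.1039, 0.0992, 0.0992, 0.0992, 0.0992, 0.0992, 0.0283, 0.0283, 0.0160, 0.0160]  mean=2.3068  Neff=10.5868  idx=[0, 1, 2, 2, 3, 4, 5, 5, 6, 7, 8, 8, 12]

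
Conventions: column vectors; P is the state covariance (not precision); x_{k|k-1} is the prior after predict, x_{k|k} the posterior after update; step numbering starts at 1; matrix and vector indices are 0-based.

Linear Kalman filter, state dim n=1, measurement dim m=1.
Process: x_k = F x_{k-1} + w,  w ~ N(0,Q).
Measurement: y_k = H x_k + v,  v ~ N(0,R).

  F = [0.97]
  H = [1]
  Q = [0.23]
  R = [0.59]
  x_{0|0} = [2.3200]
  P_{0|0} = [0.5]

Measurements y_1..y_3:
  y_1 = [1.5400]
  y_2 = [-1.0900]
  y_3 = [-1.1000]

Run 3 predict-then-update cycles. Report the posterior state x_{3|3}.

step 1: x^-=[2.2504]  P^-=[0.7005]  S=[1.2904]  K=[0.5428]  nu=[-0.7104]  x^+=[1.8648]  P^+=[0.3202]
step 2: x^-=[1.8089]  P^-=[0.5313]  S=[1.1213]  K=[0.4738]  nu=[-2.8989]  x^+=[0.4353]  P^+=[0.2796]
step 3: x^-=[0.4222]  P^-=[0.4930]  S=[1.0830]  K=[0.4552]  nu=[-1.5222]  x^+=[-0.2708]  P^+=[0.2686]

x_post = [-0.2708]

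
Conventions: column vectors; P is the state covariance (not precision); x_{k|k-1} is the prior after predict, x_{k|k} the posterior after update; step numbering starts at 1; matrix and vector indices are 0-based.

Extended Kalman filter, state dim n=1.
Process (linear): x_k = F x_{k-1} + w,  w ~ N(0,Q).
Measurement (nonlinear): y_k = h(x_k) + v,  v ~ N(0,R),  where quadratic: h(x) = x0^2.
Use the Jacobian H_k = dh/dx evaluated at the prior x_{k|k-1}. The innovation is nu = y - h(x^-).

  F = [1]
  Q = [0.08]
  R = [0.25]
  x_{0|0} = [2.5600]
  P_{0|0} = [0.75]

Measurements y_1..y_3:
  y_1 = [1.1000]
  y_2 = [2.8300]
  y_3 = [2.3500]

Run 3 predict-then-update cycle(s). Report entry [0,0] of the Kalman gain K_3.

K[0,0] = 0.2470

step 1: x^-=[2.5600]  P^-=[0.8300]  H_jac=[5.1200]  S=[22.0080]  K=[0.1931]  nu=[-5.4536]  x^+=[1.5069]  P^+=[0.0094]
step 2: x^-=[1.5069]  P^-=[0.0894]  H_jac=[3.0139]  S=[1.0623]  K=[0.2537]  nu=[0.5591]  x^+=[1.6488]  P^+=[0.0210]
step 3: x^-=[1.6488]  P^-=[0.1010]  H_jac=[3.2976]  S=[1.3488]  K=[0.2470]  nu=[-0.3685]  x^+=[1.5578]  P^+=[0.0187]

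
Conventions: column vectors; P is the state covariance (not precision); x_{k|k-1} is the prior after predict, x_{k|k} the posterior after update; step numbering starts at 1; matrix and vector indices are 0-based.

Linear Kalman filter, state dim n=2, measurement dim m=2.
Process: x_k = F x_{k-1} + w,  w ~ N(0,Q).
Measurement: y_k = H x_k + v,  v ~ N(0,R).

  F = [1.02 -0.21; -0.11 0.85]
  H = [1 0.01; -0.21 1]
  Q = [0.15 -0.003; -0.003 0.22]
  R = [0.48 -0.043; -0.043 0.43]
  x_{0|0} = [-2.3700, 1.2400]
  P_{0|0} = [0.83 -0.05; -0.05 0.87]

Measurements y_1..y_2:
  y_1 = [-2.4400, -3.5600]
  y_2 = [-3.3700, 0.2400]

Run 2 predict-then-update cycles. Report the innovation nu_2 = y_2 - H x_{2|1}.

step 1: x^-=[-2.6778, 1.3147]  P^-=[1.0733 -0.2959; -0.2959 0.8680]  S=[1.5475 -0.5550; -0.5550 1.4696]  K=[0.6529 -0.1082; 0.0479 0.6510]  nu=[0.2247, -5.4370]  x^+=[-1.9430, -2.2140]  P^+=[0.3181 -0.0078; -0.0078 0.2762]
step 2: x^-=[-1.5170, -1.6681]  P^-=[0.4965 -0.0949; -0.0949 0.4249]  S=[0.9746 -0.2377; -0.2377 0.9166]  K=[0.4862 -0.0912; 0.0270 0.4923]  nu=[-1.8364, 1.5896]  x^+=[-2.5547, -0.9353]  P^+=[0.2374 -0.0103; -0.0103 0.2084]

innov = [-1.8364, 1.5896]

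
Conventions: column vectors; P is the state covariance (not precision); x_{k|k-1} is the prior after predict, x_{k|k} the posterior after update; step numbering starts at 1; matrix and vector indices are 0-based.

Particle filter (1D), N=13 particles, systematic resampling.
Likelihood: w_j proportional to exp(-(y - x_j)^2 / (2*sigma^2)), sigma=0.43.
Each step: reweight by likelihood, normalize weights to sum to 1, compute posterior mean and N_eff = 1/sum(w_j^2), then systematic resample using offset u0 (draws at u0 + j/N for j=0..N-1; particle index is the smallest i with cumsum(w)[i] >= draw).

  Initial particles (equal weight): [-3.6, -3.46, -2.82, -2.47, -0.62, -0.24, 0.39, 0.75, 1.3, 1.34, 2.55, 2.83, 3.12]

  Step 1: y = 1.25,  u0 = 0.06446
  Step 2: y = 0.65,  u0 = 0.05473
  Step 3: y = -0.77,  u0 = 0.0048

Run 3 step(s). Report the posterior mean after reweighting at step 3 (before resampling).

step 1: w=[0.0000, 0.0000, 0.0000, 0.0000, 0.0000, 0.0009, 0.0515, 0.1934, 0.3777, 0.3720, 0.0039, 0.0004, 0.0000]  mean=1.1658  Neff=3.1139  idx=[7, 7, 7, 8, 8, 8, 8, 8, 9, 9, 9, 9, 9]
step 2: w=[0.1651, 0.1651, 0.1651, 0.0541, 0.0541, 0.0541, 0.0541, 0.0541, 0.0468, 0.0468, 0.0468, 0.0468, 0.0468]  mean=1.0369  Neff=9.3120  idx=[0, 0, 1, 1, 2, 2, 3, 4, 6, 7, 9, 10, 12]
step 3: w=[0.1659, 0.1659, 0.1659, 0.1659, 0.1659, 0.1659, 0.0008, 0.0008, 0.0008, 0.0008, 0.0005, 0.0005, 0.0005]  mean=0.7526  Neff=6.0567  idx=[0, 0, 0, 1, 1, 2, 2, 3, 3, 4, 4, 5, 5]

post_mean = 0.7526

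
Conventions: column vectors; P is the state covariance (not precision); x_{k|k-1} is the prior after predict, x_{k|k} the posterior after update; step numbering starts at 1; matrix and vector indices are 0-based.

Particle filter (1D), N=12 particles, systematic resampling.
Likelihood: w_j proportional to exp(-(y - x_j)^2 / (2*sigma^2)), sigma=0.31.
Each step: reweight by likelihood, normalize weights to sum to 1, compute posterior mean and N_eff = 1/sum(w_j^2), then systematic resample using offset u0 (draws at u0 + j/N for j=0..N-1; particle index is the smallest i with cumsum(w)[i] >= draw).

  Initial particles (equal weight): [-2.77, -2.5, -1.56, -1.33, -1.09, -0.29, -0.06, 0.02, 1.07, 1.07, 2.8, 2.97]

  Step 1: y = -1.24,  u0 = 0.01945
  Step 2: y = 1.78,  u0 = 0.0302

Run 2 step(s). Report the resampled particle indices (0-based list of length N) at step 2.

resampled_idx = [8, 8, 8, 9, 9, 9, 10, 10, 10, 11, 11, 11]

step 1: w=[0.0000, 0.0001, 0.2400, 0.3920, 0.3637, 0.0037, 0.0003, 0.0001, 0.0000, 0.0000, 0.0000, 0.0000]  mean=-1.2936  Neff=2.9104  idx=[2, 2, 2, 3, 3, 3, 3, 3, 4, 4, 4, 4]
step 2: w=[0.0000, 0.0000, 0.0000, 0.0001, 0.0001, 0.0001, 0.0001, 0.0001, 0.2498, 0.2498, 0.2498, 0.2498]  mean=-1.0902  Neff=4.0057  idx=[8, 8, 8, 9, 9, 9, 10, 10, 10, 11, 11, 11]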